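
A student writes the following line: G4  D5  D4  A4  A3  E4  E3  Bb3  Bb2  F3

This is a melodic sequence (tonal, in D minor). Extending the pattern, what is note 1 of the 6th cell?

F2

With 2-note cells, note 1 of each statement runs G4, D4, A3, E3, Bb2.
From Bb2, down a 4th gives F2.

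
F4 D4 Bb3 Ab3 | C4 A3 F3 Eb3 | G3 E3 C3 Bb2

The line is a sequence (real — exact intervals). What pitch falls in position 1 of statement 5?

A2

The unit is 4 notes. Position-1 pitches of the 3 shown cells: F4, C4, G3.
Extending down a 4th: D3 → A2.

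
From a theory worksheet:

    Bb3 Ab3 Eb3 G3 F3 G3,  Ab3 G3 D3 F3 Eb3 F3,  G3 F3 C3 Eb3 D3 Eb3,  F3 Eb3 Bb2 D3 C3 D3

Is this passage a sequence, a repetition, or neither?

sequence

Each 6-note cell is the previous one transposed down a 2nd.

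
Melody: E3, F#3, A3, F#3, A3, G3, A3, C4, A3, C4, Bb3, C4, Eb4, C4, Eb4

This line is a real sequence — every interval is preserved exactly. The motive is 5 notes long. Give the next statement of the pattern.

Unit = 5 notes; the statements start on E3, G3, Bb3, moving up a 3rd each time.
Statement 4 starts on Db4 and keeps the same exact contour: Db4 Eb4 Gb4 Eb4 Gb4.

Db4 Eb4 Gb4 Eb4 Gb4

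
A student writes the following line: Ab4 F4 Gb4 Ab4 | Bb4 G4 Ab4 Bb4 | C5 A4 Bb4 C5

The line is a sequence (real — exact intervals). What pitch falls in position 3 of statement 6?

E5

With 4-note cells, note 3 of each statement runs Gb4, Ab4, Bb4.
Carrying that up a 2nd forward: C5 → D5 → E5.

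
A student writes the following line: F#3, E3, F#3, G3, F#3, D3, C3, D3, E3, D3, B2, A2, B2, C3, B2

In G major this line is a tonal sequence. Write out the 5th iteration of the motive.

Unit = 5 notes; the statements start on F#3, D3, B2, moving down a 3rd each time.
Continuing the starts: G2 → E2.
So cell 5 is E2 D2 E2 F#2 E2.

E2 D2 E2 F#2 E2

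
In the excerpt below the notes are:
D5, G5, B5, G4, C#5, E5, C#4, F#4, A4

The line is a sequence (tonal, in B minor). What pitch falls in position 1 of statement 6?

E2

Grouping in 3s, the 1st note of each cell is D5, G4, C#4.
Carrying that down a 5th forward: F#3 → B2 → E2.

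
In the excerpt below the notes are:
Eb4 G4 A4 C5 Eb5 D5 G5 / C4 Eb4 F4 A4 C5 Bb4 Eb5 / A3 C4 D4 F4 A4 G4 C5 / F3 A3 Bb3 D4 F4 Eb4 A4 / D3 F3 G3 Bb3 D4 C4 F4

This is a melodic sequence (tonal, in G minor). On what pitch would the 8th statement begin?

Eb2

The 7-note cells begin on Eb4, C4, A3, F3, D3 — each down a 3rd from the last.
Continuing: Bb2 → G2 → Eb2. Statement 8 starts on Eb2.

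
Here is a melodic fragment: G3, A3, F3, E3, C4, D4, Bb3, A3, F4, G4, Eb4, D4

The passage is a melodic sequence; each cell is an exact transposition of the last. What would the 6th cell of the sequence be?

Ab5 Bb5 Gb5 F5

Unit = 4 notes; the statements start on G3, C4, F4, moving up a 4th each time.
Extending up a 4th: Bb4 → Eb5 → Ab5.
From Ab5 the exact shape gives Ab5 Bb5 Gb5 F5.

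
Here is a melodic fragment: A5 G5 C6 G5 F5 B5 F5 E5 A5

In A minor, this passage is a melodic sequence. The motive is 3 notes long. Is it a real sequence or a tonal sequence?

tonal

Every note is diatonic to A minor.
Cell 1 has +5 semitones from note 2 to 3, but cell 2 has +6 — the interval quality changes while the contour stays the same, which is the hallmark of a tonal sequence.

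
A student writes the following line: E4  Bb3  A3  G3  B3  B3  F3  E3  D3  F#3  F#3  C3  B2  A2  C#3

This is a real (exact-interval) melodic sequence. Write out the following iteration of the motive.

C#3 G2 F#2 E2 G#2

Taking 5-note groups, the heads are E4, B3, F#3: the pattern moves down a 4th.
So cell 4 is C#3 G2 F#2 E2 G#2.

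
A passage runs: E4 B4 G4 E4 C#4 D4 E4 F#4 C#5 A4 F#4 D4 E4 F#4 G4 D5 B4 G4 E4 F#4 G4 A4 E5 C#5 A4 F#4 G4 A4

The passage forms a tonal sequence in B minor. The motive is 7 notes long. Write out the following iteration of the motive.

B4 F#5 D5 B4 G4 A4 B4

Unit = 7 notes; the statements start on E4, F#4, G4, A4, moving up a 2nd each time.
So cell 5 is B4 F#5 D5 B4 G4 A4 B4.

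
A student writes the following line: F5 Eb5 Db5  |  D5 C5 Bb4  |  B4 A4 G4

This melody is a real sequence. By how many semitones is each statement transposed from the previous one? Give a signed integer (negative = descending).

-3

Unit = 3 notes; the statements start on F5, D5, B4, moving down a 3rd each time.
F5 to D5 spans -3 semitones.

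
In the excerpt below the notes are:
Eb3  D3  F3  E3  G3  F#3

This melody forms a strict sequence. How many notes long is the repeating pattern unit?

2

Try groups of 2 (3 cells in 6 notes):
Eb3 D3 | F3 E3 | G3 F#3
Every group is a transposition up a 2nd of the one before; no shorter unit works.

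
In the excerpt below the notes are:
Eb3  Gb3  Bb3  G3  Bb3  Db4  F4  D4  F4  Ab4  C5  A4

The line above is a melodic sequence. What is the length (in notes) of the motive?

4

Try groups of 4 (3 cells in 12 notes):
Eb3 Gb3 Bb3 G3 | Bb3 Db4 F4 D4 | F4 Ab4 C5 A4
That's a consistent up a 5th shift per cell, and no other grouping gives one.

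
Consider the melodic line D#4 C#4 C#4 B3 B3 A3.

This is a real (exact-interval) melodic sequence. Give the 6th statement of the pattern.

With a 2-note motive the entries are D#4, C#4, B3, each down a 2nd from the previous.
Extending down a 2nd: A3 → G3 → F3.
From F3 the exact shape gives F3 Eb3.

F3 Eb3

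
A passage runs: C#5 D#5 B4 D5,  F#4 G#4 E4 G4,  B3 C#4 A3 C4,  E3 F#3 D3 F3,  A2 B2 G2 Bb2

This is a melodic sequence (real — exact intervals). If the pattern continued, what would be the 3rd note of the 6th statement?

Grouping in 4s, the 3rd note of each cell is B4, E4, A3, D3, G2.
Each moves down a 5th; the next is C2.

C2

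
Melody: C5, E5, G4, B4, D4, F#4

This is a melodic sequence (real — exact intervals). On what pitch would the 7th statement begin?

Unit = 2 notes; the statements start on C5, G4, D4, moving down a 4th each time.
Continuing: A3 → E3 → B2 → F#2. Statement 7 starts on F#2.

F#2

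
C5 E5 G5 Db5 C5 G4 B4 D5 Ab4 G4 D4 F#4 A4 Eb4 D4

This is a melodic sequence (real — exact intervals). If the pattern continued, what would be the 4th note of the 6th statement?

C3

The unit is 5 notes. Position-4 pitches of the 3 shown cells: Db5, Ab4, Eb4.
Each moves down a 4th. Continuing: Bb3 → F3 → C3.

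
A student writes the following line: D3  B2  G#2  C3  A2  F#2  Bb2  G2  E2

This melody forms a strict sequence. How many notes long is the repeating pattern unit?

Try groups of 3 (3 cells in 9 notes):
D3 B2 G#2 | C3 A2 F#2 | Bb2 G2 E2
Every group is a transposition down a 2nd of the one before; no shorter unit works.

3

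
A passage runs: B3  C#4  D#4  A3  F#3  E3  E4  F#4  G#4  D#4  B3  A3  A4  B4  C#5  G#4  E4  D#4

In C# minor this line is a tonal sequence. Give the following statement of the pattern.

With a 6-note motive the entries are B3, E4, A4, each up a 4th from the previous.
Statement 4 starts on D#5 and keeps the same diatonic contour: D#5 E5 F#5 C#5 A4 G#4.

D#5 E5 F#5 C#5 A4 G#4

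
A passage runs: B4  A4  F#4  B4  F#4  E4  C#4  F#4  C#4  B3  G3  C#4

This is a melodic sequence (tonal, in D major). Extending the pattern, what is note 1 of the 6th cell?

With 4-note cells, note 1 of each statement runs B4, F#4, C#4.
Extending down a 4th: G3 → D3 → A2.

A2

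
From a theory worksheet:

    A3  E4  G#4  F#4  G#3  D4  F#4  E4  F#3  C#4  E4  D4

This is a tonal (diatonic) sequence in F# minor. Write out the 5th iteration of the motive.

D3 A3 C#4 B3

With a 4-note motive the entries are A3, G#3, F#3, each down a 2nd from the previous.
Continuing the starts: E3 → D3.
Statement 5 starts on D3 and keeps the same diatonic contour: D3 A3 C#4 B3.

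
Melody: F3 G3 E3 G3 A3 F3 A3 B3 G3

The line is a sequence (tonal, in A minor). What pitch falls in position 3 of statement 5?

Grouping in 3s, the 3rd note of each cell is E3, F3, G3.
Each moves up a 2nd. Continuing: A3 → B3.

B3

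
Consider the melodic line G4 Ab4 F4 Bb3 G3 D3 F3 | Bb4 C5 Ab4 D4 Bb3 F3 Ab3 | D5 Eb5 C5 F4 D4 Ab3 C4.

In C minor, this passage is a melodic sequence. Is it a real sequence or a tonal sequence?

tonal

Every note is diatonic to C minor.
Cell 1 has +1 semitones from note 1 to 2, but cell 2 has +2 — the interval quality changes while the contour stays the same, which is the hallmark of a tonal sequence.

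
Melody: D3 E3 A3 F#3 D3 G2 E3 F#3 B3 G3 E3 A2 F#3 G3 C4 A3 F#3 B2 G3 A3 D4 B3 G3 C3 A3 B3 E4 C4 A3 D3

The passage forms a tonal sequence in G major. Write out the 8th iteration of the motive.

The 6-note cells begin on D3, E3, F#3, G3, A3 — each up a 2nd from the last.
Carrying on: B3 → C4 → D4.
So cell 8 is D4 E4 A4 F#4 D4 G3.

D4 E4 A4 F#4 D4 G3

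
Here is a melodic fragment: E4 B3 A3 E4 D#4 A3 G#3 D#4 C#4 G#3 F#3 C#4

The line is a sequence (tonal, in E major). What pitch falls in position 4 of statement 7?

With 4-note cells, note 4 of each statement runs E4, D#4, C#4.
Each moves down a 2nd. Continuing: B3 → A3 → G#3 → F#3.

F#3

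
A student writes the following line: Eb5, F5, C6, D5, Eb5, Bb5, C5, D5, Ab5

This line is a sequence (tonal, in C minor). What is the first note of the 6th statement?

G4

The 3-note cells begin on Eb5, D5, C5 — each down a 2nd from the last.
Extending the heads down a 2nd: Bb4 → Ab4 → G4.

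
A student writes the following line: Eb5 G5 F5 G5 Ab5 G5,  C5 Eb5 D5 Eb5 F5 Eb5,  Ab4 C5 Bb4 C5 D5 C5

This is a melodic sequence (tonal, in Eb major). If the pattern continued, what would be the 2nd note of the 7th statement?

The unit is 6 notes. Position-2 pitches of the 3 shown cells: G5, Eb5, C5.
Extending down a 3rd: Ab4 → F4 → D4 → Bb3.

Bb3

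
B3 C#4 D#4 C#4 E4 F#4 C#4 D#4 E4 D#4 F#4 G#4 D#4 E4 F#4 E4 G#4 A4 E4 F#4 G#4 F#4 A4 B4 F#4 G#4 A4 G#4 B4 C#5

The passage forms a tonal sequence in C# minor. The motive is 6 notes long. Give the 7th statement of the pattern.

The 6-note cells begin on B3, C#4, D#4, E4, F#4 — each up a 2nd from the last.
Continuing the starts: G#4 → A4.
From A4 the diatonic shape gives A4 B4 C#5 B4 D#5 E5.

A4 B4 C#5 B4 D#5 E5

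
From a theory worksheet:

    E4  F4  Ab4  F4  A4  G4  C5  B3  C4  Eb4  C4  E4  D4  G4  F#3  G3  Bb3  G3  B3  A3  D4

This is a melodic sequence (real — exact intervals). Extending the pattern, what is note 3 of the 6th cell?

G2

Grouping in 7s, the 3rd note of each cell is Ab4, Eb4, Bb3.
Each moves down a 4th. Continuing: F3 → C3 → G2.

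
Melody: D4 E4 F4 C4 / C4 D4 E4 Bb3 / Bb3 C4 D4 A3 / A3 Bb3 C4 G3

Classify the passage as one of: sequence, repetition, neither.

sequence

Each 4-note cell is the previous one transposed down a 2nd.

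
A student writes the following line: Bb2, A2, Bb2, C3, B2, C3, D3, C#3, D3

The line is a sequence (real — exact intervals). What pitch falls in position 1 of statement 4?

E3

The unit is 3 notes. Position-1 pitches of the 3 shown cells: Bb2, C3, D3.
One more up a 2nd gives E3.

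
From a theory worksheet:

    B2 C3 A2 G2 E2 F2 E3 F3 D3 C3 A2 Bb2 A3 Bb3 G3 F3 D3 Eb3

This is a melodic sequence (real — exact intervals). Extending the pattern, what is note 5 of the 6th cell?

F4

With 6-note cells, note 5 of each statement runs E2, A2, D3.
Each moves up a 4th. Continuing: G3 → C4 → F4.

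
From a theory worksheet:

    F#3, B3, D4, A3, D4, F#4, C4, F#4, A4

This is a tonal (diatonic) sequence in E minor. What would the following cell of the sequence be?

Unit = 3 notes; the statements start on F#3, A3, C4, moving up a 3rd each time.
From E4 the diatonic shape gives E4 A4 C5.

E4 A4 C5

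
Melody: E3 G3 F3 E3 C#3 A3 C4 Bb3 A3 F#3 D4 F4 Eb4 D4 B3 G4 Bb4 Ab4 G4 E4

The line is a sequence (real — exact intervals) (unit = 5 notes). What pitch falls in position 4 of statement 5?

C5

With 5-note cells, note 4 of each statement runs E3, A3, D4, G4.
Each moves up a 4th; the next is C5.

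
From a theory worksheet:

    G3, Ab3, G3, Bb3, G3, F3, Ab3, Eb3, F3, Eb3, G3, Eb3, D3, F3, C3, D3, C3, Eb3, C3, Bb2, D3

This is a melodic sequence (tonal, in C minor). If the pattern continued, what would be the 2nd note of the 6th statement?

With 7-note cells, note 2 of each statement runs Ab3, F3, D3.
Each moves down a 3rd. Continuing: Bb2 → G2 → Eb2.

Eb2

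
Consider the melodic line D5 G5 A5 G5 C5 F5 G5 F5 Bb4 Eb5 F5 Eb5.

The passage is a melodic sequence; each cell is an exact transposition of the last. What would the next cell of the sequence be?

Ab4 Db5 Eb5 Db5

Unit = 4 notes; the statements start on D5, C5, Bb4, moving down a 2nd each time.
From Ab4 the exact shape gives Ab4 Db5 Eb5 Db5.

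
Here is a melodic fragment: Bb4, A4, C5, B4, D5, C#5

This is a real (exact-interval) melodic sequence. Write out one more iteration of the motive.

E5 D#5

Taking 2-note groups, the heads are Bb4, C5, D5: the pattern moves up a 2nd.
Statement 4 starts on E5 and keeps the same exact contour: E5 D#5.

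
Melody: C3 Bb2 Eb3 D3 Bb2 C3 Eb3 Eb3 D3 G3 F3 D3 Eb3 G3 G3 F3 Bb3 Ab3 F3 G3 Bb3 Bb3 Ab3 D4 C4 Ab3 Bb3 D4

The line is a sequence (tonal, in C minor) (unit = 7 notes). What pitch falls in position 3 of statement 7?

With 7-note cells, note 3 of each statement runs Eb3, G3, Bb3, D4.
Extending up a 3rd: F4 → Ab4 → C5.

C5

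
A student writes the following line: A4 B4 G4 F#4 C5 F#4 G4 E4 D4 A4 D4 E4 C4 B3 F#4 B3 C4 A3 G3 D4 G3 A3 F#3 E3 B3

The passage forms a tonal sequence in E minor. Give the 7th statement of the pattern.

C3 D3 B2 A2 E3

The 5-note cells begin on A4, F#4, D4, B3, G3 — each down a 3rd from the last.
Continuing the starts: E3 → C3.
Statement 7 starts on C3 and keeps the same diatonic contour: C3 D3 B2 A2 E3.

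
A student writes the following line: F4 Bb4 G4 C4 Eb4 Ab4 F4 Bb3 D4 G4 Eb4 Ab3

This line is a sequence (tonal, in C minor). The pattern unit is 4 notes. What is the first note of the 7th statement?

Taking 4-note groups, the heads are F4, Eb4, D4: the pattern moves down a 2nd.
Extending the heads down a 2nd: C4 → Bb3 → Ab3 → G3.

G3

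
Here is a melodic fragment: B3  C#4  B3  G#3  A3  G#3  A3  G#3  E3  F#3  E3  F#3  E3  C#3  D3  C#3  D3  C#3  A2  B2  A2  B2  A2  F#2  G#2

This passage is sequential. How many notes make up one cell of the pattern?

There are 25 notes; a 5-note unit gives 5 cells:
B3 C#4 B3 G#3 A3 | G#3 A3 G#3 E3 F#3 | E3 F#3 E3 C#3 D3 | C#3 D3 C#3 A2 B2 | A2 B2 A2 F#2 G#2
Every group is a transposition down a 3rd of the one before; no shorter unit works.

5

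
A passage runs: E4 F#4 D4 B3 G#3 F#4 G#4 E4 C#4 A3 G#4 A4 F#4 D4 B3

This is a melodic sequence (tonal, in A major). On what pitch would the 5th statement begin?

B4

Taking 5-note groups, the heads are E4, F#4, G#4: the pattern moves up a 2nd.
Extending the heads up a 2nd: A4 → B4.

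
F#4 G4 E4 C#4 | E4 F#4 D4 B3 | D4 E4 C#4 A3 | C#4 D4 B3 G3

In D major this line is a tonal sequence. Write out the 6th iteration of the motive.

A3 B3 G3 E3

With a 4-note motive the entries are F#4, E4, D4, C#4, each down a 2nd from the previous.
Continuing the starts: B3 → A3.
So cell 6 is A3 B3 G3 E3.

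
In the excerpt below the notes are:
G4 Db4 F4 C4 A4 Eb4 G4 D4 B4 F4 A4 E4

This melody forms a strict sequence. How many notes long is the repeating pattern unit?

4

Try groups of 4 (3 cells in 12 notes):
G4 Db4 F4 C4 | A4 Eb4 G4 D4 | B4 F4 A4 E4
Every group is a transposition up a 2nd of the one before; no shorter unit works.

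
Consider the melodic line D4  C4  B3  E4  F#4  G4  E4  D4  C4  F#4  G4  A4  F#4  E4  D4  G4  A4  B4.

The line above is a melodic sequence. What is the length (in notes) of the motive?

6

There are 18 notes; a 6-note unit gives 3 cells:
D4 C4 B3 E4 F#4 G4 | E4 D4 C4 F#4 G4 A4 | F#4 E4 D4 G4 A4 B4
Each cell is the previous one up a 2nd — so the unit is 6 notes.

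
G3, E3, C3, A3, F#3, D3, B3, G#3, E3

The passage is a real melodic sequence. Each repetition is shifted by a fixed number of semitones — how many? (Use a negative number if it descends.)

Unit = 3 notes; the statements start on G3, A3, B3, moving up a 2nd each time.
Counting half-steps from G3 to A3: 2.

2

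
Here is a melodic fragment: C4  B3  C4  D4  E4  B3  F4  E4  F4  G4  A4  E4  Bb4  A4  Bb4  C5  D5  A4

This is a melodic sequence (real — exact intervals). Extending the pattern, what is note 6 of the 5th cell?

Grouping in 6s, the 6th note of each cell is B3, E4, A4.
Extending up a 4th: D5 → G5.

G5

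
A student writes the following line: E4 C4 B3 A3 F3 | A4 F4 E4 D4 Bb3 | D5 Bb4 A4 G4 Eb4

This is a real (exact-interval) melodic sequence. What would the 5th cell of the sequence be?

C6 Ab5 G5 F5 Db5

The 5-note cells begin on E4, A4, D5 — each up a 4th from the last.
Continuing the starts: G5 → C6.
From C6 the exact shape gives C6 Ab5 G5 F5 Db5.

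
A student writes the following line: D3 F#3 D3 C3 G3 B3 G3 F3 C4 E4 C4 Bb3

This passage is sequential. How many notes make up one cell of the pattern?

12 notes total. Splitting into 3 groups of 4:
D3 F#3 D3 C3 | G3 B3 G3 F3 | C4 E4 C4 Bb3
That's a consistent up a 4th shift per cell, and no other grouping gives one.

4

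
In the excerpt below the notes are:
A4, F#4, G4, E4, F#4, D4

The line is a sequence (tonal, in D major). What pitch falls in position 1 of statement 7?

B3

The unit is 2 notes. Position-1 pitches of the 3 shown cells: A4, G4, F#4.
Each moves down a 2nd. Continuing: E4 → D4 → C#4 → B3.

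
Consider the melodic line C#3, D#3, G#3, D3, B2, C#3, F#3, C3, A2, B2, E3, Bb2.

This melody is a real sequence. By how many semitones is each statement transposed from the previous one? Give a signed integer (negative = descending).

-2

Unit = 4 notes; the statements start on C#3, B2, A2, moving down a 2nd each time.
C#3→B2 is 47 − 49 = -2 semitones.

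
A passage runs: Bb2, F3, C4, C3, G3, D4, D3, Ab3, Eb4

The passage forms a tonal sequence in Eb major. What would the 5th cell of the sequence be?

F3 C4 G4

Taking 3-note groups, the heads are Bb2, C3, D3: the pattern moves up a 2nd.
Extending up a 2nd: Eb3 → F3.
So cell 5 is F3 C4 G4.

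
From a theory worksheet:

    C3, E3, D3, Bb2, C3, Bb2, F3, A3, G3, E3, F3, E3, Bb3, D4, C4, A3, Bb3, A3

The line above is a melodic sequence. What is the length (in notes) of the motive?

Try groups of 6 (3 cells in 18 notes):
C3 E3 D3 Bb2 C3 Bb2 | F3 A3 G3 E3 F3 E3 | Bb3 D4 C4 A3 Bb3 A3
Every group is a transposition up a 4th of the one before; no shorter unit works.

6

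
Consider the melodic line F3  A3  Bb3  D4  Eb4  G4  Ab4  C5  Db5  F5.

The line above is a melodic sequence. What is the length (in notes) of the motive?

2

There are 10 notes; a 2-note unit gives 5 cells:
F3 A3 | Bb3 D4 | Eb4 G4 | Ab4 C5 | Db5 F5
Every group is a transposition up a 4th of the one before; no shorter unit works.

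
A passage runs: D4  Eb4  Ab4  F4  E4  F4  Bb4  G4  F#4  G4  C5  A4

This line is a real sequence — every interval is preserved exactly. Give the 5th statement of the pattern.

With a 4-note motive the entries are D4, E4, F#4, each up a 2nd from the previous.
Continuing the starts: G#4 → A#4.
So cell 5 is A#4 B4 E5 C#5.

A#4 B4 E5 C#5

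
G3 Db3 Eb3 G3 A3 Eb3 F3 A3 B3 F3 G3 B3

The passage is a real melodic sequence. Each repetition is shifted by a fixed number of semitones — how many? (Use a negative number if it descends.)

Unit = 4 notes; the statements start on G3, A3, B3, moving up a 2nd each time.
Counting half-steps from G3 to A3: 2.

2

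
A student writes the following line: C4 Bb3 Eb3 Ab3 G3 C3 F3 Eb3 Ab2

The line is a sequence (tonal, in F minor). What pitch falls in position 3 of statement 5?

Db2

The unit is 3 notes. Position-3 pitches of the 3 shown cells: Eb3, C3, Ab2.
Extending down a 3rd: F2 → Db2.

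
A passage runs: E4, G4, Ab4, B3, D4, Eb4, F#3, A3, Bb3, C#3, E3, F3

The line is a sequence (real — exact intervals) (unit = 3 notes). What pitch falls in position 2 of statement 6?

With 3-note cells, note 2 of each statement runs G4, D4, A3, E3.
Carrying that down a 4th forward: B2 → F#2.

F#2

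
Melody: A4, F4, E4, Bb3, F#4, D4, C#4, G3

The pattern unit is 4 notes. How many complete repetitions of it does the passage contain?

2

8 notes in groups of 4 gives 8/4 = 2 statements.
Starts: A4, F#4 — each down a 3rd.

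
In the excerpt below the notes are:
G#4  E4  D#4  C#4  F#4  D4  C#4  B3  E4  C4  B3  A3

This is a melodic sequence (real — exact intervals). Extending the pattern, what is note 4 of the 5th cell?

Grouping in 4s, the 4th note of each cell is C#4, B3, A3.
Each moves down a 2nd. Continuing: G3 → F3.

F3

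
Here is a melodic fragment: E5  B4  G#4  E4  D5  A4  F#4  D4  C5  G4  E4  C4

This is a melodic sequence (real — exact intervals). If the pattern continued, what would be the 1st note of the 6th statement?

With 4-note cells, note 1 of each statement runs E5, D5, C5.
Carrying that down a 2nd forward: Bb4 → Ab4 → Gb4.

Gb4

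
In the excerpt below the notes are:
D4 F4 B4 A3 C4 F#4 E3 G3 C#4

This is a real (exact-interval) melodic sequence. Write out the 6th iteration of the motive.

C#2 E2 A#2

Taking 3-note groups, the heads are D4, A3, E3: the pattern moves down a 4th.
Continuing the starts: B2 → F#2 → C#2.
Statement 6 starts on C#2 and keeps the same exact contour: C#2 E2 A#2.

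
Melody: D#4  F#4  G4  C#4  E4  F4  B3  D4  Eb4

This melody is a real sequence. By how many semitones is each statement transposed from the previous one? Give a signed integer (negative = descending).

With a 3-note motive the entries are D#4, C#4, B3, each down a 2nd from the previous.
Counting half-steps from D#4 to C#4: -2.

-2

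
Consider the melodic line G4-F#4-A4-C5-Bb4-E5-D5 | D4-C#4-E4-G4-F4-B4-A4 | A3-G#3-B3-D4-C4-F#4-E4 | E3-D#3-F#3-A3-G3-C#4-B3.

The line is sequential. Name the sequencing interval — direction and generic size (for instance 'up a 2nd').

down a 4th

The 7-note cells begin on G4, D4, A3, E3 — each down a 4th from the last.
From G4 to D4: down a 4th.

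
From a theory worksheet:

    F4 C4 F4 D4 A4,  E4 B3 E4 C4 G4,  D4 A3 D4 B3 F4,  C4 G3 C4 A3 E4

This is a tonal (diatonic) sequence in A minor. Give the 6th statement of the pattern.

The 5-note cells begin on F4, E4, D4, C4 — each down a 2nd from the last.
Extending down a 2nd: B3 → A3.
Statement 6 starts on A3 and keeps the same diatonic contour: A3 E3 A3 F3 C4.

A3 E3 A3 F3 C4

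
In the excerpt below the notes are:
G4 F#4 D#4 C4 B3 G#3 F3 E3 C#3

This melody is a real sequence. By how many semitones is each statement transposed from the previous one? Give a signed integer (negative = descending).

-7

Unit = 3 notes; the statements start on G4, C4, F3, moving down a 5th each time.
G4 to C4 spans -7 semitones.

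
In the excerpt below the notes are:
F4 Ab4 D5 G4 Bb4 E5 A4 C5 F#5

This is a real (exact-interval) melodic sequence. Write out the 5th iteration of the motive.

With a 3-note motive the entries are F4, G4, A4, each up a 2nd from the previous.
Carrying on: B4 → C#5.
So cell 5 is C#5 E5 A#5.

C#5 E5 A#5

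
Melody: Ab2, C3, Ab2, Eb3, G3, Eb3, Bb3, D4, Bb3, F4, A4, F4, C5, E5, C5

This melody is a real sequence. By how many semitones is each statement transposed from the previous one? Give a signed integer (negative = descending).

7

Taking 3-note groups, the heads are Ab2, Eb3, Bb3, F4, C5: the pattern moves up a 5th.
Ab2→Eb3 is 51 − 44 = 7 semitones.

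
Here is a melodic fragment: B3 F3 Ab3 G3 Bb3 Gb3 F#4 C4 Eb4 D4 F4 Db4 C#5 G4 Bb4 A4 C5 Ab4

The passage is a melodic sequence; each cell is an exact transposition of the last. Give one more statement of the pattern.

Unit = 6 notes; the statements start on B3, F#4, C#5, moving up a 5th each time.
So cell 4 is G#5 D5 F5 E5 G5 Eb5.

G#5 D5 F5 E5 G5 Eb5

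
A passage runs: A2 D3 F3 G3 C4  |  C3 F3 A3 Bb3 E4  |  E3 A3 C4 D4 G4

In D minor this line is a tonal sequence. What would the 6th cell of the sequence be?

With a 5-note motive the entries are A2, C3, E3, each up a 3rd from the previous.
Carrying on: G3 → Bb3 → D4.
From D4 the diatonic shape gives D4 G4 Bb4 C5 F5.

D4 G4 Bb4 C5 F5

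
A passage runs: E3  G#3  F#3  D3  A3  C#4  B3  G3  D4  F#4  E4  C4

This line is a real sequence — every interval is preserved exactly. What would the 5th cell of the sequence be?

With a 4-note motive the entries are E3, A3, D4, each up a 4th from the previous.
Extending up a 4th: G4 → C5.
So cell 5 is C5 E5 D5 Bb4.

C5 E5 D5 Bb4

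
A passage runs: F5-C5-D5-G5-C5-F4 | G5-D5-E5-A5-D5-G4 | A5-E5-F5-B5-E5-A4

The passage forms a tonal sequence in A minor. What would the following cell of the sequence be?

The 6-note cells begin on F5, G5, A5 — each up a 2nd from the last.
So cell 4 is B5 F5 G5 C6 F5 B4.

B5 F5 G5 C6 F5 B4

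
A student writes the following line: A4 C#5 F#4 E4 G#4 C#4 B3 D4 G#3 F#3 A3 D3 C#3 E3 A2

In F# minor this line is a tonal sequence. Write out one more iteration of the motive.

G#2 B2 E2

Unit = 3 notes; the statements start on A4, E4, B3, F#3, C#3, moving down a 4th each time.
So cell 6 is G#2 B2 E2.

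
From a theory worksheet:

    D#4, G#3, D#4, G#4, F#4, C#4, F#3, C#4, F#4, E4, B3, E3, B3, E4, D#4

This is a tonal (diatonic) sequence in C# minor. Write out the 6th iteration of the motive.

Unit = 5 notes; the statements start on D#4, C#4, B3, moving down a 2nd each time.
Carrying on: A3 → G#3 → F#3.
Statement 6 starts on F#3 and keeps the same diatonic contour: F#3 B2 F#3 B3 A3.

F#3 B2 F#3 B3 A3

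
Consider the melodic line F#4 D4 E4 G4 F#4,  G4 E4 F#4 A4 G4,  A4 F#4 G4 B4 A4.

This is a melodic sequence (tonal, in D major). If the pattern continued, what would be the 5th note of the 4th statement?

The unit is 5 notes. Position-5 pitches of the 3 shown cells: F#4, G4, A4.
From A4, up a 2nd gives B4.

B4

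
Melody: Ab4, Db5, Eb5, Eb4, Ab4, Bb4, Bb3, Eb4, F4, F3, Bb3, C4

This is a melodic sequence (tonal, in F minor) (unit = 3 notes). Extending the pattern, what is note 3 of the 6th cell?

Grouping in 3s, the 3rd note of each cell is Eb5, Bb4, F4, C4.
Carrying that down a 4th forward: G3 → Db3.

Db3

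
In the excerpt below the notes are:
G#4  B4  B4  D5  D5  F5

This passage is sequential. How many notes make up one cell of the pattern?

2

There are 6 notes; a 2-note unit gives 3 cells:
G#4 B4 | B4 D5 | D5 F5
That's a consistent up a 3rd shift per cell, and no other grouping gives one.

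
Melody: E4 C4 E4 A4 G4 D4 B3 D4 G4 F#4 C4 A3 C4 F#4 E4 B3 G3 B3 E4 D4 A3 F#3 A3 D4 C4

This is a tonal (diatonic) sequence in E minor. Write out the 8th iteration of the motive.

The 5-note cells begin on E4, D4, C4, B3, A3 — each down a 2nd from the last.
Continuing the starts: G3 → F#3 → E3.
So cell 8 is E3 C3 E3 A3 G3.

E3 C3 E3 A3 G3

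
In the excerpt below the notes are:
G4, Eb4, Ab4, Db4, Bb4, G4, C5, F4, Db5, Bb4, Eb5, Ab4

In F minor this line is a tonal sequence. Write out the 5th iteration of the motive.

Ab5 F5 Bb5 Eb5

Unit = 4 notes; the statements start on G4, Bb4, Db5, moving up a 3rd each time.
Continuing the starts: F5 → Ab5.
Statement 5 starts on Ab5 and keeps the same diatonic contour: Ab5 F5 Bb5 Eb5.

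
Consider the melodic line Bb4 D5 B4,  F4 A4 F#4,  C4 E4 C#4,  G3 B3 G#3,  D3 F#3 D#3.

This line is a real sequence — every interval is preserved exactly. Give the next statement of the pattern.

Taking 3-note groups, the heads are Bb4, F4, C4, G3, D3: the pattern moves down a 4th.
From A2 the exact shape gives A2 C#3 A#2.

A2 C#3 A#2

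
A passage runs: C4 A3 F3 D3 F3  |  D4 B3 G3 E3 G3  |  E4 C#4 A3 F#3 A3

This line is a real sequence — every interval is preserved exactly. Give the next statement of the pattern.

F#4 D#4 B3 G#3 B3

Unit = 5 notes; the statements start on C4, D4, E4, moving up a 2nd each time.
From F#4 the exact shape gives F#4 D#4 B3 G#3 B3.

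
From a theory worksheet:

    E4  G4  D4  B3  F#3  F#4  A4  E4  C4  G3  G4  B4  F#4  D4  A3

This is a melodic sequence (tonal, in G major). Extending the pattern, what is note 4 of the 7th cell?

A4

Grouping in 5s, the 4th note of each cell is B3, C4, D4.
Each moves up a 2nd. Continuing: E4 → F#4 → G4 → A4.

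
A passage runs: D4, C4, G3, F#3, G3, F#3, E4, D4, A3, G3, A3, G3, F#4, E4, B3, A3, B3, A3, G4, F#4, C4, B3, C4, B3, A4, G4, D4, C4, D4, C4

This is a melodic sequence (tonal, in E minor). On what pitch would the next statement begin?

With a 6-note motive the entries are D4, E4, F#4, G4, A4, each up a 2nd from the previous.
One more step up a 2nd gives B4.

B4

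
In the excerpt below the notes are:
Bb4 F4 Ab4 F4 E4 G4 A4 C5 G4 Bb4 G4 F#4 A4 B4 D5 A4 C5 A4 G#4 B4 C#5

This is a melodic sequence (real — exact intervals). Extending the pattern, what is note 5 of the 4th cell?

Grouping in 7s, the 5th note of each cell is E4, F#4, G#4.
Each moves up a 2nd; the next is A#4.

A#4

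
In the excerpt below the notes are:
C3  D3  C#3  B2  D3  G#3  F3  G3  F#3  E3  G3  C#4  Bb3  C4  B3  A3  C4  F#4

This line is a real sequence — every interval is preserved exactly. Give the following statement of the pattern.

With a 6-note motive the entries are C3, F3, Bb3, each up a 4th from the previous.
From Eb4 the exact shape gives Eb4 F4 E4 D4 F4 B4.

Eb4 F4 E4 D4 F4 B4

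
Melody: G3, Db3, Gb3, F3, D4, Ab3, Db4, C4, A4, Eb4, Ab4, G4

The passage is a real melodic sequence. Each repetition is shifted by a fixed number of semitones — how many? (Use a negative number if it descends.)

The 4-note cells begin on G3, D4, A4 — each up a 5th from the last.
Counting half-steps from G3 to D4: 7.

7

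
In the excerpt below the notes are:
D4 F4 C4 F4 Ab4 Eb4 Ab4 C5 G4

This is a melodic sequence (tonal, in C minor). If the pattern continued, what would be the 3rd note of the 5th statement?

D5

With 3-note cells, note 3 of each statement runs C4, Eb4, G4.
Carrying that up a 3rd forward: Bb4 → D5.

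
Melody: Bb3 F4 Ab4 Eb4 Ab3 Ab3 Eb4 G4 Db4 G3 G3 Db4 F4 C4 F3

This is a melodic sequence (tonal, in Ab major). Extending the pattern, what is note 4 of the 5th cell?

With 5-note cells, note 4 of each statement runs Eb4, Db4, C4.
Each moves down a 2nd. Continuing: Bb3 → Ab3.

Ab3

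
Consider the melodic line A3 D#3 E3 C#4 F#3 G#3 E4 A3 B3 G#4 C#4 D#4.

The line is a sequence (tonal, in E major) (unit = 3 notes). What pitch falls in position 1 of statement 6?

D#5

The unit is 3 notes. Position-1 pitches of the 4 shown cells: A3, C#4, E4, G#4.
Carrying that up a 3rd forward: B4 → D#5.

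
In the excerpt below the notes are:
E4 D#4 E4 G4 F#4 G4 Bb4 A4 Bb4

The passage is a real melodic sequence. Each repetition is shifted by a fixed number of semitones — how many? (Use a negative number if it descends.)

3

With a 3-note motive the entries are E4, G4, Bb4, each up a 3rd from the previous.
E4→G4 is 67 − 64 = 3 semitones.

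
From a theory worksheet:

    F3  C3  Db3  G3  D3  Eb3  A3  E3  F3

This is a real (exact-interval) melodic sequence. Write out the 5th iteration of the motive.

Taking 3-note groups, the heads are F3, G3, A3: the pattern moves up a 2nd.
Continuing the starts: B3 → C#4.
Statement 5 starts on C#4 and keeps the same exact contour: C#4 G#3 A3.

C#4 G#3 A3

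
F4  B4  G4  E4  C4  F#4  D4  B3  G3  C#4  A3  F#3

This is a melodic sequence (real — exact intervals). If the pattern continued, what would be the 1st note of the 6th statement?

E2

The unit is 4 notes. Position-1 pitches of the 3 shown cells: F4, C4, G3.
Extending down a 4th: D3 → A2 → E2.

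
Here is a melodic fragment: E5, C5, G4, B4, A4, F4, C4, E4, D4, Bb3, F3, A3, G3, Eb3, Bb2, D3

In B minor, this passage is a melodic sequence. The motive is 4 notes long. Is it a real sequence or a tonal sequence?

Each cell has the same semitone pattern (-4, -5, 4) — intervals are preserved exactly.
And C5 lies outside B minor, so the sequence is real rather than tonal.

real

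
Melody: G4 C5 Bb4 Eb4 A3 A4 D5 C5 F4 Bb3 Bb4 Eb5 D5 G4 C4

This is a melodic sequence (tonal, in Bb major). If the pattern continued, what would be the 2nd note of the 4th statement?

F5

The unit is 5 notes. Position-2 pitches of the 3 shown cells: C5, D5, Eb5.
From Eb5, up a 2nd gives F5.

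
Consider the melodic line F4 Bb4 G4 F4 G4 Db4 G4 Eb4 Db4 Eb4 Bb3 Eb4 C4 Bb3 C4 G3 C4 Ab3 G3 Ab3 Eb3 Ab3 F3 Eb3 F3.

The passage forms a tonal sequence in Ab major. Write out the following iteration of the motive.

Unit = 5 notes; the statements start on F4, Db4, Bb3, G3, Eb3, moving down a 3rd each time.
So cell 6 is C3 F3 Db3 C3 Db3.

C3 F3 Db3 C3 Db3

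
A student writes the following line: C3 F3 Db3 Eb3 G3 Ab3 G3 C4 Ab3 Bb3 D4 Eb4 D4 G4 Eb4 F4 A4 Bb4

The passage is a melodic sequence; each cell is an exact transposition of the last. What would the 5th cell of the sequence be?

E5 A5 F5 G5 B5 C6

The 6-note cells begin on C3, G3, D4 — each up a 5th from the last.
Carrying on: A4 → E5.
From E5 the exact shape gives E5 A5 F5 G5 B5 C6.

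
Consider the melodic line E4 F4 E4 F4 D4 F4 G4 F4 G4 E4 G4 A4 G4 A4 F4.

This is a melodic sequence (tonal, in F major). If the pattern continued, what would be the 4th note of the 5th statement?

Grouping in 5s, the 4th note of each cell is F4, G4, A4.
Each moves up a 2nd. Continuing: Bb4 → C5.

C5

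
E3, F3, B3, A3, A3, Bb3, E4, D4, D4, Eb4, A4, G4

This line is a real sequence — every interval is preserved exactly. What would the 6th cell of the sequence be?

F5 Gb5 C6 Bb5

Unit = 4 notes; the statements start on E3, A3, D4, moving up a 4th each time.
Carrying on: G4 → C5 → F5.
So cell 6 is F5 Gb5 C6 Bb5.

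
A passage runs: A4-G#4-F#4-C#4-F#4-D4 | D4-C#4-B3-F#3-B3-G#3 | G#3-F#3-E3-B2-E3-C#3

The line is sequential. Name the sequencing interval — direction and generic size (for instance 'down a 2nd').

With a 6-note motive the entries are A4, D4, G#3, each down a 5th from the previous.
From A4 to D4: down a 5th.

down a 5th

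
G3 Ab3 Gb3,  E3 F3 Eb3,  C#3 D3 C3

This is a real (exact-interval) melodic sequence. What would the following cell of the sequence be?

A#2 B2 A2

The 3-note cells begin on G3, E3, C#3 — each down a 3rd from the last.
From A#2 the exact shape gives A#2 B2 A2.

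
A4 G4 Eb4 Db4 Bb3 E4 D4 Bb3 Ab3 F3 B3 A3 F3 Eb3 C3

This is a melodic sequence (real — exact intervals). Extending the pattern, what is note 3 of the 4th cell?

C3

The unit is 5 notes. Position-3 pitches of the 3 shown cells: Eb4, Bb3, F3.
One more down a 4th gives C3.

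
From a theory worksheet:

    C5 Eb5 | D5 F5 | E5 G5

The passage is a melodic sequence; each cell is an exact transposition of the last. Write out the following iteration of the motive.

The 2-note cells begin on C5, D5, E5 — each up a 2nd from the last.
From F#5 the exact shape gives F#5 A5.

F#5 A5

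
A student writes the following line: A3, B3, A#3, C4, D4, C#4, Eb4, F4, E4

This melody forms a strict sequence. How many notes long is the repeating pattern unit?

9 notes total. Splitting into 3 groups of 3:
A3 B3 A#3 | C4 D4 C#4 | Eb4 F4 E4
Every group is a transposition up a 3rd of the one before; no shorter unit works.

3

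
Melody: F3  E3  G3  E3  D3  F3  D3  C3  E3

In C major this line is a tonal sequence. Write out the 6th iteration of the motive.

The 3-note cells begin on F3, E3, D3 — each down a 2nd from the last.
Extending down a 2nd: C3 → B2 → A2.
Statement 6 starts on A2 and keeps the same diatonic contour: A2 G2 B2.

A2 G2 B2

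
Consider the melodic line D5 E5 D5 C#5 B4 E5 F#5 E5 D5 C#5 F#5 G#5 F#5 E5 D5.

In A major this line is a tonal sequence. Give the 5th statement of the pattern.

A5 B5 A5 G#5 F#5

The 5-note cells begin on D5, E5, F#5 — each up a 2nd from the last.
Continuing the starts: G#5 → A5.
So cell 5 is A5 B5 A5 G#5 F#5.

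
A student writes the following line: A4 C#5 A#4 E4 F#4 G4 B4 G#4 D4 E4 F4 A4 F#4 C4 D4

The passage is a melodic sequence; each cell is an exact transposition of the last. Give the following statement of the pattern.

Unit = 5 notes; the statements start on A4, G4, F4, moving down a 2nd each time.
So cell 4 is Eb4 G4 E4 Bb3 C4.

Eb4 G4 E4 Bb3 C4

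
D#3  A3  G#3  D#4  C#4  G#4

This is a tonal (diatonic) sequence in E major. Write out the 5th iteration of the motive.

Taking 2-note groups, the heads are D#3, G#3, C#4: the pattern moves up a 4th.
Extending up a 4th: F#4 → B4.
So cell 5 is B4 F#5.

B4 F#5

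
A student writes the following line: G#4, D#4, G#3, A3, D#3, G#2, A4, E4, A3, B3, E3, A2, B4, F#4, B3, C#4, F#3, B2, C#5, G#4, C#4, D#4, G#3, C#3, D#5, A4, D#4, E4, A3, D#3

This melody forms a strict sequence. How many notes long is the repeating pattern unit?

Try groups of 6 (5 cells in 30 notes):
G#4 D#4 G#3 A3 D#3 G#2 | A4 E4 A3 B3 E3 A2 | B4 F#4 B3 C#4 F#3 B2 | C#5 G#4 C#4 D#4 G#3 C#3 | D#5 A4 D#4 E4 A3 D#3
That's a consistent up a 2nd shift per cell, and no other grouping gives one.

6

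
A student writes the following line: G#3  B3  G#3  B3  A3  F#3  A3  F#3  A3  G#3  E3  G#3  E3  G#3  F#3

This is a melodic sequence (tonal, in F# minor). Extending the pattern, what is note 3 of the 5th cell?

With 5-note cells, note 3 of each statement runs G#3, F#3, E3.
Each moves down a 2nd. Continuing: D3 → C#3.

C#3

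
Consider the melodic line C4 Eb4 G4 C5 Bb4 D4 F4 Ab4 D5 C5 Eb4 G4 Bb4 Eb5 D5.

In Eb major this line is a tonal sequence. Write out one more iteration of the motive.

With a 5-note motive the entries are C4, D4, Eb4, each up a 2nd from the previous.
So cell 4 is F4 Ab4 C5 F5 Eb5.

F4 Ab4 C5 F5 Eb5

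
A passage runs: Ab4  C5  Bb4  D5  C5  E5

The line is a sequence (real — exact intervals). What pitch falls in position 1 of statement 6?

The unit is 2 notes. Position-1 pitches of the 3 shown cells: Ab4, Bb4, C5.
Each moves up a 2nd. Continuing: D5 → E5 → F#5.

F#5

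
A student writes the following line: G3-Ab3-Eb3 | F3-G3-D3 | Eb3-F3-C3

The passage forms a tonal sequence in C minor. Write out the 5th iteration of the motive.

The 3-note cells begin on G3, F3, Eb3 — each down a 2nd from the last.
Continuing the starts: D3 → C3.
From C3 the diatonic shape gives C3 D3 Ab2.

C3 D3 Ab2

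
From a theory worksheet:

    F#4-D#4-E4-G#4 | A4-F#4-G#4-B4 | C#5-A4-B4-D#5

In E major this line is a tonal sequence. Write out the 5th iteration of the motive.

G#5 E5 F#5 A5

Unit = 4 notes; the statements start on F#4, A4, C#5, moving up a 3rd each time.
Continuing the starts: E5 → G#5.
Statement 5 starts on G#5 and keeps the same diatonic contour: G#5 E5 F#5 A5.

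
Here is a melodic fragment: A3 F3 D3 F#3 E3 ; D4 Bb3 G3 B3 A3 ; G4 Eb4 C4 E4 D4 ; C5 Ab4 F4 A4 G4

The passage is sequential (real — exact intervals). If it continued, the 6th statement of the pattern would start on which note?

Bb5

Unit = 5 notes; the statements start on A3, D4, G4, C5, moving up a 4th each time.
Continuing: F5 → Bb5. Statement 6 starts on Bb5.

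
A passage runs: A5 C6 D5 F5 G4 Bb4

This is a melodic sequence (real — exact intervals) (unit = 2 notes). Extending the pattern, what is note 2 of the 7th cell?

Grouping in 2s, the 2nd note of each cell is C6, F5, Bb4.
Carrying that down a 5th forward: Eb4 → Ab3 → Db3 → Gb2.

Gb2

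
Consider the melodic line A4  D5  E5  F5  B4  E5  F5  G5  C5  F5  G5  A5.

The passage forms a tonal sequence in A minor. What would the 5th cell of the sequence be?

Unit = 4 notes; the statements start on A4, B4, C5, moving up a 2nd each time.
Extending up a 2nd: D5 → E5.
From E5 the diatonic shape gives E5 A5 B5 C6.

E5 A5 B5 C6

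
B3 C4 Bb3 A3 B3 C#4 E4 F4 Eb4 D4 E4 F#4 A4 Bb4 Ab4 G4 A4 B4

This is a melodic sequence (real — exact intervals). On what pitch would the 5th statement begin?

G5

Taking 6-note groups, the heads are B3, E4, A4: the pattern moves up a 4th.
Extending the heads up a 4th: D5 → G5.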